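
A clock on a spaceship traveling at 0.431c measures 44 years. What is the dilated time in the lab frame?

Proper time Δt₀ = 44 years
γ = 1/√(1 - 0.431²) = 1.1082
Δt = γΔt₀ = 1.1082 × 44 = 48.76 years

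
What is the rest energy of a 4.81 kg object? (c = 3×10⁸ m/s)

c² = (3×10⁸)² = 9.000×10¹⁶ m²/s²
E₀ = mc² = 4.81 × 9.000×10¹⁶ = 4.329×10¹⁷ J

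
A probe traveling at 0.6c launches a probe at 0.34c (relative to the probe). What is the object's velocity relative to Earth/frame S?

u = (u' + v)/(1 + u'v/c²)
Numerator: 0.34 + 0.6 = 0.94
Denominator: 1 + 0.204 = 1.204
u = 0.94/1.204 = 0.7807c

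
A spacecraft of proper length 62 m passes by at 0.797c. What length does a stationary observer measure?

Proper length L₀ = 62 m
γ = 1/√(1 - 0.797²) = 1.6557
L = L₀/γ = 62/1.6557 = 37.45 m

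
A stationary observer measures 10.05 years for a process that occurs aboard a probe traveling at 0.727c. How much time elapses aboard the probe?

Dilated time Δt = 10.05 years
γ = 1/√(1 - 0.727²) = 1.4564
Δt₀ = Δt/γ = 10.05/1.4564 = 6.901 years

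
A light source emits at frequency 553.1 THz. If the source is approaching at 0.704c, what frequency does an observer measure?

β = v/c = 0.704
(1+β)/(1-β) = 1.704/0.296 = 5.757
Doppler factor = √(5.757) = 2.399
f_obs = 553.1 × 2.399 = 1327 THz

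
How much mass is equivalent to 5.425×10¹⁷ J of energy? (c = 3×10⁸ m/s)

From E = mc², we get m = E/c²
c² = (3×10⁸)² = 9×10¹⁶ m²/s²
m = 5.425×10¹⁷ / 9×10¹⁶ = 6.028 kg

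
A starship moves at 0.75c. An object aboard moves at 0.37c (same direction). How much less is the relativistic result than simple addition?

Classical: u' + v = 0.37 + 0.75 = 1.12c
Relativistic: u = (0.37 + 0.75)/(1 + 0.2775) = 1.12/1.2775 = 0.8767c
Difference: 1.12 - 0.8767 = 0.2433c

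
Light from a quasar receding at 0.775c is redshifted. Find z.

β = 0.775
(1+β)/(1-β) = 1.775/0.225 = 7.889
√(7.889) = 2.809
z = 2.809 - 1 = 1.809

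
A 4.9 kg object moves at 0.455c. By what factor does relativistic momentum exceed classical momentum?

p_rel = γmv, p_class = mv
Ratio = γ = 1/√(1 - 0.455²) = 1.123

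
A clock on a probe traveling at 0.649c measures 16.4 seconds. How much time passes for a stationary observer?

Proper time Δt₀ = 16.4 seconds
γ = 1/√(1 - 0.649²) = 1.3144
Δt = γΔt₀ = 1.3144 × 16.4 = 21.56 seconds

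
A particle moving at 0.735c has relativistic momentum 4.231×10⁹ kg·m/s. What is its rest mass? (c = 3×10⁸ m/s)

γ = 1/√(1 - 0.735²) = 1.475
v = 0.735 × 3×10⁸ = 2.205×10⁸ m/s
m = p/(γv) = 4.231×10⁹/(1.475 × 2.205×10⁸) = 13.01 kg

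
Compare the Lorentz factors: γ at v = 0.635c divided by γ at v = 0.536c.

γ₁ = 1/√(1 - 0.635²) = 1.2945
γ₂ = 1/√(1 - 0.536²) = 1.1845
γ₁/γ₂ = 1.2945/1.1845 = 1.093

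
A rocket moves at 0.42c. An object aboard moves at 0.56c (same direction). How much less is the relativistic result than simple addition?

Classical: u' + v = 0.56 + 0.42 = 0.98c
Relativistic: u = (0.56 + 0.42)/(1 + 0.2352) = 0.98/1.2352 = 0.7934c
Difference: 0.98 - 0.7934 = 0.1866c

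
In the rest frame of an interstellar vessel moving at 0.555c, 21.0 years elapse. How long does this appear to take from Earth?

Proper time Δt₀ = 21.0 years
γ = 1/√(1 - 0.555²) = 1.202
Δt = γΔt₀ = 1.202 × 21.0 = 25.24 years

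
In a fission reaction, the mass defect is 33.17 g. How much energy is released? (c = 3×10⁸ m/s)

Convert mass defect: Δm = 33.17 g = 0.03317 kg
E = Δm·c² = 0.03317 × (3×10⁸)²
= 0.03317 × 9×10¹⁶ = 2.985×10¹⁵ J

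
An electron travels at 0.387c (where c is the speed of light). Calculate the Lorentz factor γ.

v/c = 0.387, so (v/c)² = 0.149769
1 - (v/c)² = 0.850231
γ = 1/√(0.850231) = 1.085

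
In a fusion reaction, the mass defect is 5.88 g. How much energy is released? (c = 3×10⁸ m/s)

Convert mass defect: Δm = 5.88 g = 0.00588 kg
E = Δm·c² = 0.00588 × (3×10⁸)²
= 0.00588 × 9×10¹⁶ = 5.292×10¹⁴ J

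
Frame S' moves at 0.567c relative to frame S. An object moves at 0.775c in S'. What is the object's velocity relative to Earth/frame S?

u = (u' + v)/(1 + u'v/c²)
Numerator: 0.775 + 0.567 = 1.342
Denominator: 1 + 0.439425 = 1.439425
u = 1.342/1.439425 = 0.9323c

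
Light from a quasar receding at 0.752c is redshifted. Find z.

β = 0.752
(1+β)/(1-β) = 1.752/0.248 = 7.065
√(7.065) = 2.658
z = 2.658 - 1 = 1.658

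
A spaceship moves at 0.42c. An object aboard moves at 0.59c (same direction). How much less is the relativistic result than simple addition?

Classical: u' + v = 0.59 + 0.42 = 1.01c
Relativistic: u = (0.59 + 0.42)/(1 + 0.2478) = 1.01/1.2478 = 0.8094c
Difference: 1.01 - 0.8094 = 0.2006c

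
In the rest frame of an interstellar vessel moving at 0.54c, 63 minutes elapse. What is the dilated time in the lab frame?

Proper time Δt₀ = 63 minutes
γ = 1/√(1 - 0.54²) = 1.1881
Δt = γΔt₀ = 1.1881 × 63 = 74.85 minutes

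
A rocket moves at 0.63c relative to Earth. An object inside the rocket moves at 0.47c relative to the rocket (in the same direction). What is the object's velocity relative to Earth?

u = (u' + v)/(1 + u'v/c²)
Numerator: 0.47 + 0.63 = 1.1
Denominator: 1 + 0.2961 = 1.2961
u = 1.1/1.2961 = 0.8487c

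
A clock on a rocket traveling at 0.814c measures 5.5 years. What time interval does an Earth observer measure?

Proper time Δt₀ = 5.5 years
γ = 1/√(1 - 0.814²) = 1.7216
Δt = γΔt₀ = 1.7216 × 5.5 = 9.469 years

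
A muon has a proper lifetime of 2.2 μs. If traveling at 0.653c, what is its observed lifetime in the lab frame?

Proper lifetime τ₀ = 2.2 μs
γ = 1/√(1 - 0.653²) = 1.3204
τ = γτ₀ = 1.3204 × 2.2 μs = 2.905 μs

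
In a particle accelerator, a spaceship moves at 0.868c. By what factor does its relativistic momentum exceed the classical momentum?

p_rel = γmv, p_class = mv
Ratio = γ = 1/√(1 - 0.868²)
= 1/√(0.246576) = 2.014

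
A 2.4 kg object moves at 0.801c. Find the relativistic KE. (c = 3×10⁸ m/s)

γ = 1/√(1 - 0.801²) = 1.6704
γ - 1 = 0.6704
KE = (γ-1)mc² = 0.6704 × 2.4 × (3×10⁸)² = 1.448×10¹⁷ J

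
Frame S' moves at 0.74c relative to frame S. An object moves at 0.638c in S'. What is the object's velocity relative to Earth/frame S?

u = (u' + v)/(1 + u'v/c²)
Numerator: 0.638 + 0.74 = 1.378
Denominator: 1 + 0.47212 = 1.47212
u = 1.378/1.47212 = 0.9361c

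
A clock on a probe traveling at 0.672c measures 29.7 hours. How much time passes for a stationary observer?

Proper time Δt₀ = 29.7 hours
γ = 1/√(1 - 0.672²) = 1.35035
Δt = γΔt₀ = 1.35035 × 29.7 = 40.11 hours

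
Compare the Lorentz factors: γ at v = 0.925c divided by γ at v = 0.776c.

γ₁ = 1/√(1 - 0.925²) = 2.6318
γ₂ = 1/√(1 - 0.776²) = 1.5855
γ₁/γ₂ = 2.6318/1.5855 = 1.660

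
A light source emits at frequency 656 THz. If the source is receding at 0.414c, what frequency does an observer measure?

β = v/c = 0.414
(1-β)/(1+β) = 0.586/1.414 = 0.41443
Doppler factor = √(0.41443) = 0.6438
f_obs = 656 × 0.6438 = 422.3 THz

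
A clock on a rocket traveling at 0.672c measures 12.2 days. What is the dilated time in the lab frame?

Proper time Δt₀ = 12.2 days
γ = 1/√(1 - 0.672²) = 1.350
Δt = γΔt₀ = 1.350 × 12.2 = 16.47 days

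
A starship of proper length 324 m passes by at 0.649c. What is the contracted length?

Proper length L₀ = 324 m
γ = 1/√(1 - 0.649²) = 1.3144
L = L₀/γ = 324/1.3144 = 246.5 m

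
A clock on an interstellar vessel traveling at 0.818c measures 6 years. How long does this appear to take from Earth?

Proper time Δt₀ = 6 years
γ = 1/√(1 - 0.818²) = 1.738
Δt = γΔt₀ = 1.738 × 6 = 10.43 years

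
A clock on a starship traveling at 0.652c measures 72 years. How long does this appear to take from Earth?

Proper time Δt₀ = 72 years
γ = 1/√(1 - 0.652²) = 1.3189
Δt = γΔt₀ = 1.3189 × 72 = 94.96 years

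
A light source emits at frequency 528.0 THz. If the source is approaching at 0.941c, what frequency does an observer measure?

β = v/c = 0.941
(1+β)/(1-β) = 1.941/0.059 = 32.898
Doppler factor = √(32.898) = 5.7357
f_obs = 528.0 × 5.7357 = 3028 THz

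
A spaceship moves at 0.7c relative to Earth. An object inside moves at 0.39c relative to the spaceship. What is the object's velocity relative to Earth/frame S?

u = (u' + v)/(1 + u'v/c²)
Numerator: 0.39 + 0.7 = 1.09
Denominator: 1 + 0.273 = 1.273
u = 1.09/1.273 = 0.8562c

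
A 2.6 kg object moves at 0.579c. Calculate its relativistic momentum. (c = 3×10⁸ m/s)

γ = 1/√(1 - 0.579²) = 1.2265
v = 0.579 × 3×10⁸ = 1.737×10⁸ m/s
p = γmv = 1.2265 × 2.6 × 1.737×10⁸ = 5.539×10⁸ kg·m/s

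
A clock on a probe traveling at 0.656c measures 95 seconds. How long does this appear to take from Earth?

Proper time Δt₀ = 95 seconds
γ = 1/√(1 - 0.656²) = 1.325
Δt = γΔt₀ = 1.325 × 95 = 125.9 seconds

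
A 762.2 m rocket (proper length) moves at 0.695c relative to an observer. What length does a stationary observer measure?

Proper length L₀ = 762.2 m
γ = 1/√(1 - 0.695²) = 1.391
L = L₀/γ = 762.2/1.391 = 548.0 m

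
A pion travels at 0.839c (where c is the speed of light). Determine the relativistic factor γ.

v/c = 0.839, so (v/c)² = 0.703921
1 - (v/c)² = 0.296079
γ = 1/√(0.296079) = 1.838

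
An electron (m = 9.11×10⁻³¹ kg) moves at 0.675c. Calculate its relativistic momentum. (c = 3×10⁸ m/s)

γ = 1/√(1 - 0.675²) = 1.355
v = 0.675 × 3×10⁸ = 2.025×10⁸ m/s
p = γmv = 1.355 × 9.11×10⁻³¹ × 2.025×10⁸ = 2.500×10⁻²² kg·m/s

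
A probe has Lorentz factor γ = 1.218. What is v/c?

From γ = 1/√(1 - v²/c²):
1/γ² = 1/1.218² = 0.6741
v²/c² = 1 - 0.6741 = 0.3259
v/c = √(0.3259) = 0.5709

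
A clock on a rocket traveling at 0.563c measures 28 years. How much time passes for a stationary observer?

Proper time Δt₀ = 28 years
γ = 1/√(1 - 0.563²) = 1.210
Δt = γΔt₀ = 1.210 × 28 = 33.88 years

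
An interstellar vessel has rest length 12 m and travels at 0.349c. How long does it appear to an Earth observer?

Proper length L₀ = 12 m
γ = 1/√(1 - 0.349²) = 1.067
L = L₀/γ = 12/1.067 = 11.25 m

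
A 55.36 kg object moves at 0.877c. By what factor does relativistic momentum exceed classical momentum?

p_rel = γmv, p_class = mv
Ratio = γ = 1/√(1 - 0.877²) = 2.081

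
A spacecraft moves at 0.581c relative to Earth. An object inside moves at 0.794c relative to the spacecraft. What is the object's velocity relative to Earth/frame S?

u = (u' + v)/(1 + u'v/c²)
Numerator: 0.794 + 0.581 = 1.375
Denominator: 1 + 0.461314 = 1.461314
u = 1.375/1.461314 = 0.9409c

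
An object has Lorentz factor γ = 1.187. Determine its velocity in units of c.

From γ = 1/√(1 - v²/c²):
1/γ² = 1/1.187² = 0.7097
v²/c² = 1 - 0.7097 = 0.2903
v/c = √(0.2903) = 0.5388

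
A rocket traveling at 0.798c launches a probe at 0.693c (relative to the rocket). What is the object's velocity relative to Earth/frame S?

u = (u' + v)/(1 + u'v/c²)
Numerator: 0.693 + 0.798 = 1.491
Denominator: 1 + 0.553014 = 1.553014
u = 1.491/1.553014 = 0.9601c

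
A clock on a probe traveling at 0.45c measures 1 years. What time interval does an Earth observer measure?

Proper time Δt₀ = 1 years
γ = 1/√(1 - 0.45²) = 1.120
Δt = γΔt₀ = 1.120 × 1 = 1.120 years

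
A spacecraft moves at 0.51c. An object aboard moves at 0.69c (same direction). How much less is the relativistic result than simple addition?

Classical: u' + v = 0.69 + 0.51 = 1.2c
Relativistic: u = (0.69 + 0.51)/(1 + 0.3519) = 1.2/1.3519 = 0.8876c
Difference: 1.2 - 0.8876 = 0.3124c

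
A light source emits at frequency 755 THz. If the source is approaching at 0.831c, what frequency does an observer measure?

β = v/c = 0.831
(1+β)/(1-β) = 1.831/0.169 = 10.834
Doppler factor = √(10.834) = 3.292
f_obs = 755 × 3.292 = 2485 THz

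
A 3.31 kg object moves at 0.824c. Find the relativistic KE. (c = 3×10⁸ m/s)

γ = 1/√(1 - 0.824²) = 1.7649
γ - 1 = 0.7649
KE = (γ-1)mc² = 0.7649 × 3.31 × (3×10⁸)² = 2.279×10¹⁷ J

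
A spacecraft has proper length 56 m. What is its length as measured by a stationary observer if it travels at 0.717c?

Proper length L₀ = 56 m
γ = 1/√(1 - 0.717²) = 1.4346
L = L₀/γ = 56/1.4346 = 39.04 m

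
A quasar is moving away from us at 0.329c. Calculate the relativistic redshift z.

β = 0.329
(1+β)/(1-β) = 1.329/0.671 = 1.9806
√(1.9806) = 1.4073
z = 1.4073 - 1 = 0.4073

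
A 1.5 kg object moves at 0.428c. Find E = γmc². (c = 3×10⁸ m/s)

γ = 1/√(1 - 0.428²) = 1.1065
mc² = 1.5 × (3×10⁸)² = 1.350×10¹⁷ J
E = γmc² = 1.1065 × 1.350×10¹⁷ = 1.494×10¹⁷ J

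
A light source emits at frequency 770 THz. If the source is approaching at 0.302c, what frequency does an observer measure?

β = v/c = 0.302
(1+β)/(1-β) = 1.302/0.698 = 1.865
Doppler factor = √(1.865) = 1.366
f_obs = 770 × 1.366 = 1052 THz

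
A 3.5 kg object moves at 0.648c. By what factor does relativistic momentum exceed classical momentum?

p_rel = γmv, p_class = mv
Ratio = γ = 1/√(1 - 0.648²) = 1.313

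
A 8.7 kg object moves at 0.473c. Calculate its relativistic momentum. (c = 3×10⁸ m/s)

γ = 1/√(1 - 0.473²) = 1.135
v = 0.473 × 3×10⁸ = 1.419×10⁸ m/s
p = γmv = 1.135 × 8.7 × 1.419×10⁸ = 1.401×10⁹ kg·m/s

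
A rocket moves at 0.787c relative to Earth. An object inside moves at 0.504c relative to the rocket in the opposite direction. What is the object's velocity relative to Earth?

Object's velocity in rocket frame is u' = -0.504c
u = (u' + v)/(1 + u'v/c²) = (v - 0.504)/(1 - 0.504·v/c²)
Numerator: 0.787 - 0.504 = 0.283
Denominator: 1 - 0.396648 = 0.603352
u = 0.283/0.603352 = 0.4690c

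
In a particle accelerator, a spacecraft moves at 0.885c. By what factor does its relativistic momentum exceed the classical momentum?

p_rel = γmv, p_class = mv
Ratio = γ = 1/√(1 - 0.885²)
= 1/√(0.216775) = 2.148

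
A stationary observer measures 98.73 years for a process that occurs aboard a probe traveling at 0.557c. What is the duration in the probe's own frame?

Dilated time Δt = 98.73 years
γ = 1/√(1 - 0.557²) = 1.204
Δt₀ = Δt/γ = 98.73/1.204 = 82.00 years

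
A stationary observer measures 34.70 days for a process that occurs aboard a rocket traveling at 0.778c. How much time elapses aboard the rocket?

Dilated time Δt = 34.70 days
γ = 1/√(1 - 0.778²) = 1.592
Δt₀ = Δt/γ = 34.70/1.592 = 21.80 days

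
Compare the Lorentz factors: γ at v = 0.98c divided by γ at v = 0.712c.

γ₁ = 1/√(1 - 0.98²) = 5.025
γ₂ = 1/√(1 - 0.712²) = 1.424
γ₁/γ₂ = 5.025/1.424 = 3.529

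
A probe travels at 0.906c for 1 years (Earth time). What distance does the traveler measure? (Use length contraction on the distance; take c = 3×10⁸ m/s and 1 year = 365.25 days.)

Earth distance: d = v × t = 0.906c × 1 yr = 8.5774×10¹⁵ m
γ = 2.3625
d' = d/γ = 8.5774×10¹⁵/2.3625 = 3.631×10¹⁵ m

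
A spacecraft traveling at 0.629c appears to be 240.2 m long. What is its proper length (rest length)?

Contracted length L = 240.2 m
γ = 1/√(1 - 0.629²) = 1.2863
L₀ = γL = 1.2863 × 240.2 = 309.0 m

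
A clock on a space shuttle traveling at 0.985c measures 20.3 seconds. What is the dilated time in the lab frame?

Proper time Δt₀ = 20.3 seconds
γ = 1/√(1 - 0.985²) = 5.795
Δt = γΔt₀ = 5.795 × 20.3 = 117.6 seconds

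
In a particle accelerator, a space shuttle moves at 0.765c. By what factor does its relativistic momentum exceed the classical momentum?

p_rel = γmv, p_class = mv
Ratio = γ = 1/√(1 - 0.765²)
= 1/√(0.414775) = 1.553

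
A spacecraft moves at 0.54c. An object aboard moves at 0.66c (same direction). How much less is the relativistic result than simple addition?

Classical: u' + v = 0.66 + 0.54 = 1.2c
Relativistic: u = (0.66 + 0.54)/(1 + 0.3564) = 1.2/1.3564 = 0.8847c
Difference: 1.2 - 0.8847 = 0.3153c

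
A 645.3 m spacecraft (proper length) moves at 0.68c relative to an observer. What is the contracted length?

Proper length L₀ = 645.3 m
γ = 1/√(1 - 0.68²) = 1.364
L = L₀/γ = 645.3/1.364 = 473.1 m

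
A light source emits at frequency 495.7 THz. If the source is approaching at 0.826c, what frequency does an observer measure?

β = v/c = 0.826
(1+β)/(1-β) = 1.826/0.174 = 10.49
Doppler factor = √(10.49) = 3.239
f_obs = 495.7 × 3.239 = 1606 THz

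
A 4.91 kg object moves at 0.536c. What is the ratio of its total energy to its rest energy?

E = γmc², E₀ = mc²
E/E₀ = γ = 1/√(1 - 0.536²) = 1.185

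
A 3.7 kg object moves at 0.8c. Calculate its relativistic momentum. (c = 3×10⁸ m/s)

γ = 1/√(1 - 0.8²) = 1.667
v = 0.8 × 3×10⁸ = 2.400×10⁸ m/s
p = γmv = 1.667 × 3.7 × 2.400×10⁸ = 1.480×10⁹ kg·m/s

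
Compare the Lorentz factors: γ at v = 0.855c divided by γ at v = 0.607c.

γ₁ = 1/√(1 - 0.855²) = 1.9282
γ₂ = 1/√(1 - 0.607²) = 1.2583
γ₁/γ₂ = 1.9282/1.2583 = 1.532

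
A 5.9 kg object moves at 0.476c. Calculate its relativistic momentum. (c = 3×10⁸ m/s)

γ = 1/√(1 - 0.476²) = 1.1371
v = 0.476 × 3×10⁸ = 1.428×10⁸ m/s
p = γmv = 1.1371 × 5.9 × 1.428×10⁸ = 9.580×10⁸ kg·m/s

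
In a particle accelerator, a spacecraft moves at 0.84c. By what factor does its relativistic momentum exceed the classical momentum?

p_rel = γmv, p_class = mv
Ratio = γ = 1/√(1 - 0.84²)
= 1/√(0.2944) = 1.843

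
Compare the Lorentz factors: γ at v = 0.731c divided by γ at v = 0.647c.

γ₁ = 1/√(1 - 0.731²) = 1.465
γ₂ = 1/√(1 - 0.647²) = 1.311
γ₁/γ₂ = 1.465/1.311 = 1.117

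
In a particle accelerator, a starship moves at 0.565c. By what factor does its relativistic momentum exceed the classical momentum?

p_rel = γmv, p_class = mv
Ratio = γ = 1/√(1 - 0.565²)
= 1/√(0.680775) = 1.212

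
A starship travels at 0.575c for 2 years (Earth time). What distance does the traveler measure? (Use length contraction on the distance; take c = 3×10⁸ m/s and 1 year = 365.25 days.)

Earth distance: d = v × t = 0.575c × 2 yr = 1.08874×10¹⁶ m
γ = 1.22226
d' = d/γ = 1.08874×10¹⁶/1.22226 = 8.908×10¹⁵ m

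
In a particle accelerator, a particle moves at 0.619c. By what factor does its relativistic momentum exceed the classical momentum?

p_rel = γmv, p_class = mv
Ratio = γ = 1/√(1 - 0.619²)
= 1/√(0.616839) = 1.273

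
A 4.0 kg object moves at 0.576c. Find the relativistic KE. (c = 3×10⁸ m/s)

γ = 1/√(1 - 0.576²) = 1.2233
γ - 1 = 0.2233
KE = (γ-1)mc² = 0.2233 × 4.0 × (3×10⁸)² = 8.039×10¹⁶ J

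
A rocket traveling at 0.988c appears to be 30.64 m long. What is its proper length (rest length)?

Contracted length L = 30.64 m
γ = 1/√(1 - 0.988²) = 6.474
L₀ = γL = 6.474 × 30.64 = 198.4 m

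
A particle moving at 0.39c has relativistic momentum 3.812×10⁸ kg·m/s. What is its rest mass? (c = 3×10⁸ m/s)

γ = 1/√(1 - 0.39²) = 1.086
v = 0.39 × 3×10⁸ = 1.170×10⁸ m/s
m = p/(γv) = 3.812×10⁸/(1.086 × 1.170×10⁸) = 3.000 kg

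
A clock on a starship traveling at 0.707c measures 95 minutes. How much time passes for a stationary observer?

Proper time Δt₀ = 95 minutes
γ = 1/√(1 - 0.707²) = 1.414
Δt = γΔt₀ = 1.414 × 95 = 134.3 minutes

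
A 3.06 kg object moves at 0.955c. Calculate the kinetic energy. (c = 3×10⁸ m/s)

γ = 1/√(1 - 0.955²) = 3.3715
γ - 1 = 2.3715
KE = (γ-1)mc² = 2.3715 × 3.06 × (3×10⁸)² = 6.531×10¹⁷ J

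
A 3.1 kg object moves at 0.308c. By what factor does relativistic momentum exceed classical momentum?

p_rel = γmv, p_class = mv
Ratio = γ = 1/√(1 - 0.308²) = 1.051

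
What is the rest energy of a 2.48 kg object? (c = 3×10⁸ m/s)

c² = (3×10⁸)² = 9.000×10¹⁶ m²/s²
E₀ = mc² = 2.48 × 9.000×10¹⁶ = 2.232×10¹⁷ J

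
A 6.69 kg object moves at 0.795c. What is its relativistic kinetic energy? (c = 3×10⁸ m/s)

γ = 1/√(1 - 0.795²) = 1.6485
γ - 1 = 0.6485
KE = (γ-1)mc² = 0.6485 × 6.69 × (3×10⁸)² = 3.905×10¹⁷ J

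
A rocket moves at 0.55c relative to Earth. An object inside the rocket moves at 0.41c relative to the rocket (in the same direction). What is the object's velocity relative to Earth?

u = (u' + v)/(1 + u'v/c²)
Numerator: 0.41 + 0.55 = 0.96
Denominator: 1 + 0.2255 = 1.2255
u = 0.96/1.2255 = 0.7834c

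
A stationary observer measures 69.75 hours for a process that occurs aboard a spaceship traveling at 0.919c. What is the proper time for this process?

Dilated time Δt = 69.75 hours
γ = 1/√(1 - 0.919²) = 2.536
Δt₀ = Δt/γ = 69.75/2.536 = 27.50 hours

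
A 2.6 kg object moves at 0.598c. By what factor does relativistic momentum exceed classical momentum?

p_rel = γmv, p_class = mv
Ratio = γ = 1/√(1 - 0.598²) = 1.248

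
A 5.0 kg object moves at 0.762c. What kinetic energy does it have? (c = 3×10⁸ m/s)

γ = 1/√(1 - 0.762²) = 1.5442
γ - 1 = 0.5442
KE = (γ-1)mc² = 0.5442 × 5.0 × (3×10⁸)² = 2.449×10¹⁷ J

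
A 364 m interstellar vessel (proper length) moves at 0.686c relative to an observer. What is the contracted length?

Proper length L₀ = 364 m
γ = 1/√(1 - 0.686²) = 1.3744
L = L₀/γ = 364/1.3744 = 264.8 m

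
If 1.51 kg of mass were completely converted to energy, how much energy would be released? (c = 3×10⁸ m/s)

Using E = mc²:
c² = (3×10⁸)² = 9×10¹⁶ m²/s²
E = 1.51 × 9×10¹⁶ = 1.359×10¹⁷ J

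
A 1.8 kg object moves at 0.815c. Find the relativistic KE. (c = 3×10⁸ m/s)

γ = 1/√(1 - 0.815²) = 1.7257
γ - 1 = 0.7257
KE = (γ-1)mc² = 0.7257 × 1.8 × (3×10⁸)² = 1.176×10¹⁷ J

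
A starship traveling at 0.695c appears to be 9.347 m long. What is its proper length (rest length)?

Contracted length L = 9.347 m
γ = 1/√(1 - 0.695²) = 1.391
L₀ = γL = 1.391 × 9.347 = 13.00 m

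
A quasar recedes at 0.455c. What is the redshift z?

β = 0.455
(1+β)/(1-β) = 1.455/0.545 = 2.6697
√(2.6697) = 1.6339
z = 1.6339 - 1 = 0.6339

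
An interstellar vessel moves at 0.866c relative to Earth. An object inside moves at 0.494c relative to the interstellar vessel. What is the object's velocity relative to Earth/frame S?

u = (u' + v)/(1 + u'v/c²)
Numerator: 0.494 + 0.866 = 1.36
Denominator: 1 + 0.427804 = 1.427804
u = 1.36/1.427804 = 0.9525c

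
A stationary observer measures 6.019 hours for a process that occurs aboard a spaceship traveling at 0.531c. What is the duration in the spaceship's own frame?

Dilated time Δt = 6.019 hours
γ = 1/√(1 - 0.531²) = 1.1801
Δt₀ = Δt/γ = 6.019/1.1801 = 5.100 hours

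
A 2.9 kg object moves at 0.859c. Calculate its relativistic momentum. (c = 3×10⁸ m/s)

γ = 1/√(1 - 0.859²) = 1.953
v = 0.859 × 3×10⁸ = 2.577×10⁸ m/s
p = γmv = 1.953 × 2.9 × 2.577×10⁸ = 1.460×10⁹ kg·m/s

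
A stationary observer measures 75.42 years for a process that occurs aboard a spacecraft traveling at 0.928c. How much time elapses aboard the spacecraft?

Dilated time Δt = 75.42 years
γ = 1/√(1 - 0.928²) = 2.684
Δt₀ = Δt/γ = 75.42/2.684 = 28.10 years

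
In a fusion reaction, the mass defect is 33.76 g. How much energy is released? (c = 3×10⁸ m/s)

Convert mass defect: Δm = 33.76 g = 0.03376 kg
E = Δm·c² = 0.03376 × (3×10⁸)²
= 0.03376 × 9×10¹⁶ = 3.038×10¹⁵ J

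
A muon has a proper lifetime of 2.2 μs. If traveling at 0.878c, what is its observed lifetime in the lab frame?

Proper lifetime τ₀ = 2.2 μs
γ = 1/√(1 - 0.878²) = 2.089
τ = γτ₀ = 2.089 × 2.2 μs = 4.596 μs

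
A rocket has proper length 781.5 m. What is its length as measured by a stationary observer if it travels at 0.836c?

Proper length L₀ = 781.5 m
γ = 1/√(1 - 0.836²) = 1.8224
L = L₀/γ = 781.5/1.8224 = 428.8 m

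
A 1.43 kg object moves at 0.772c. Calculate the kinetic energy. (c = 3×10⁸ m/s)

γ = 1/√(1 - 0.772²) = 1.5733
γ - 1 = 0.5733
KE = (γ-1)mc² = 0.5733 × 1.43 × (3×10⁸)² = 7.378×10¹⁶ J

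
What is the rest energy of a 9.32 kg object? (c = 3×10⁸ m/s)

c² = (3×10⁸)² = 9.000×10¹⁶ m²/s²
E₀ = mc² = 9.32 × 9.000×10¹⁶ = 8.388×10¹⁷ J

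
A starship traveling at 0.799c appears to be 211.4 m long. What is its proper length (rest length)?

Contracted length L = 211.4 m
γ = 1/√(1 - 0.799²) = 1.663
L₀ = γL = 1.663 × 211.4 = 351.6 m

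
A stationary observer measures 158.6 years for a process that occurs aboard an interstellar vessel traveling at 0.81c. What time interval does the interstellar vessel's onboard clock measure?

Dilated time Δt = 158.6 years
γ = 1/√(1 - 0.81²) = 1.7052
Δt₀ = Δt/γ = 158.6/1.7052 = 93.01 years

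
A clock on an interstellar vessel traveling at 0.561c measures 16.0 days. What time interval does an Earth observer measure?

Proper time Δt₀ = 16.0 days
γ = 1/√(1 - 0.561²) = 1.208
Δt = γΔt₀ = 1.208 × 16.0 = 19.33 days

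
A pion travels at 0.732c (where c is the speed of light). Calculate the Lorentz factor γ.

v/c = 0.732, so (v/c)² = 0.535824
1 - (v/c)² = 0.464176
γ = 1/√(0.464176) = 1.468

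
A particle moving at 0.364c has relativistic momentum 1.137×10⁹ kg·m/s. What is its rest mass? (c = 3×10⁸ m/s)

γ = 1/√(1 - 0.364²) = 1.07365
v = 0.364 × 3×10⁸ = 1.092×10⁸ m/s
m = p/(γv) = 1.137×10⁹/(1.07365 × 1.092×10⁸) = 9.698 kg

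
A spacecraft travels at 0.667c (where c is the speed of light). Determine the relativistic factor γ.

v/c = 0.667, so (v/c)² = 0.444889
1 - (v/c)² = 0.555111
γ = 1/√(0.555111) = 1.342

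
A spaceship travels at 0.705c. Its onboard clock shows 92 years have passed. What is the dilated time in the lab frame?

Proper time Δt₀ = 92 years
γ = 1/√(1 - 0.705²) = 1.410
Δt = γΔt₀ = 1.410 × 92 = 129.7 years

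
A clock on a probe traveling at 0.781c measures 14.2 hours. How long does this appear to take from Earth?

Proper time Δt₀ = 14.2 hours
γ = 1/√(1 - 0.781²) = 1.6012
Δt = γΔt₀ = 1.6012 × 14.2 = 22.74 hours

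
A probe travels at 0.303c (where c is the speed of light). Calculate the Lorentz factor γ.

v/c = 0.303, so (v/c)² = 0.091809
1 - (v/c)² = 0.908191
γ = 1/√(0.908191) = 1.049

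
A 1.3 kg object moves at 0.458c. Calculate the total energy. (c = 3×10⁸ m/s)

γ = 1/√(1 - 0.458²) = 1.125
mc² = 1.3 × (3×10⁸)² = 1.170×10¹⁷ J
E = γmc² = 1.125 × 1.170×10¹⁷ = 1.316×10¹⁷ J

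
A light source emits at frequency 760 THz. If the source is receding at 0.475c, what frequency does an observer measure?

β = v/c = 0.475
(1-β)/(1+β) = 0.525/1.475 = 0.3559
Doppler factor = √(0.3559) = 0.5966
f_obs = 760 × 0.5966 = 453.4 THz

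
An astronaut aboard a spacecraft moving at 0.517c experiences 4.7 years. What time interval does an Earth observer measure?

Proper time Δt₀ = 4.7 years
γ = 1/√(1 - 0.517²) = 1.1682
Δt = γΔt₀ = 1.1682 × 4.7 = 5.491 years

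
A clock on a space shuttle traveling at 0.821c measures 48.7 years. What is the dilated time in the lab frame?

Proper time Δt₀ = 48.7 years
γ = 1/√(1 - 0.821²) = 1.7515
Δt = γΔt₀ = 1.7515 × 48.7 = 85.30 years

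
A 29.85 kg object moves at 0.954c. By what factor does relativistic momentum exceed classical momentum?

p_rel = γmv, p_class = mv
Ratio = γ = 1/√(1 - 0.954²) = 3.335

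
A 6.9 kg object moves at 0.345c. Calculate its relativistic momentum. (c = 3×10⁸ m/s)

γ = 1/√(1 - 0.345²) = 1.0654
v = 0.345 × 3×10⁸ = 1.035×10⁸ m/s
p = γmv = 1.0654 × 6.9 × 1.035×10⁸ = 7.609×10⁸ kg·m/s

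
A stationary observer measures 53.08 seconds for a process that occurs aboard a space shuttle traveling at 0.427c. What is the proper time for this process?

Dilated time Δt = 53.08 seconds
γ = 1/√(1 - 0.427²) = 1.1059
Δt₀ = Δt/γ = 53.08/1.1059 = 48.00 seconds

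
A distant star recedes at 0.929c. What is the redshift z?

β = 0.929
(1+β)/(1-β) = 1.929/0.071 = 27.17
√(27.17) = 5.212
z = 5.212 - 1 = 4.212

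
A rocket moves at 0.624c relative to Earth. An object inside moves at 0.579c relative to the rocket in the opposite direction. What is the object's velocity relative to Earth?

Object's velocity in rocket frame is u' = -0.579c
u = (u' + v)/(1 + u'v/c²) = (v - 0.579)/(1 - 0.579·v/c²)
Numerator: 0.624 - 0.579 = 0.045
Denominator: 1 - 0.361296 = 0.638704
u = 0.045/0.638704 = 0.07046c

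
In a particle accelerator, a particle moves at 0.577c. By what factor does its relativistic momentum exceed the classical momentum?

p_rel = γmv, p_class = mv
Ratio = γ = 1/√(1 - 0.577²)
= 1/√(0.667071) = 1.224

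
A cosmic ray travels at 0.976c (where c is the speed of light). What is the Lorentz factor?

v/c = 0.976, so (v/c)² = 0.952576
1 - (v/c)² = 0.047424
γ = 1/√(0.047424) = 4.592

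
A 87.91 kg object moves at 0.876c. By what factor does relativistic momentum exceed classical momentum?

p_rel = γmv, p_class = mv
Ratio = γ = 1/√(1 - 0.876²) = 2.073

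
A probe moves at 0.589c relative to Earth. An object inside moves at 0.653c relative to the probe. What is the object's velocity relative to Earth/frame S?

u = (u' + v)/(1 + u'v/c²)
Numerator: 0.653 + 0.589 = 1.242
Denominator: 1 + 0.384617 = 1.384617
u = 1.242/1.384617 = 0.8970c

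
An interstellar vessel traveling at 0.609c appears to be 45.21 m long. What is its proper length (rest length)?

Contracted length L = 45.21 m
γ = 1/√(1 - 0.609²) = 1.2608
L₀ = γL = 1.2608 × 45.21 = 57.00 m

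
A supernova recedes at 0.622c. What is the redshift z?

β = 0.622
(1+β)/(1-β) = 1.622/0.378 = 4.291
√(4.291) = 2.071
z = 2.071 - 1 = 1.071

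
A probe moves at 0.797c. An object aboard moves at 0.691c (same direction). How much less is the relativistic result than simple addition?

Classical: u' + v = 0.691 + 0.797 = 1.488c
Relativistic: u = (0.691 + 0.797)/(1 + 0.550727) = 1.488/1.550727 = 0.9595c
Difference: 1.488 - 0.9595 = 0.5285c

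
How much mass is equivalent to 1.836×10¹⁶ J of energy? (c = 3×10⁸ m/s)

From E = mc², we get m = E/c²
c² = (3×10⁸)² = 9×10¹⁶ m²/s²
m = 1.836×10¹⁶ / 9×10¹⁶ = 0.2040 kg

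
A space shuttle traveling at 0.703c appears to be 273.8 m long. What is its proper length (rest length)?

Contracted length L = 273.8 m
γ = 1/√(1 - 0.703²) = 1.406
L₀ = γL = 1.406 × 273.8 = 385.0 m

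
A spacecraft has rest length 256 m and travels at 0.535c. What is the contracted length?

Proper length L₀ = 256 m
γ = 1/√(1 - 0.535²) = 1.1836
L = L₀/γ = 256/1.1836 = 216.3 m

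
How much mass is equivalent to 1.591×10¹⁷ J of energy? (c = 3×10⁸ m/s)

From E = mc², we get m = E/c²
c² = (3×10⁸)² = 9×10¹⁶ m²/s²
m = 1.591×10¹⁷ / 9×10¹⁶ = 1.768 kg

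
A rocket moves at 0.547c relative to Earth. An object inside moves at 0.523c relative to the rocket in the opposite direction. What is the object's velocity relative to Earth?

Object's velocity in rocket frame is u' = -0.523c
u = (u' + v)/(1 + u'v/c²) = (v - 0.523)/(1 - 0.523·v/c²)
Numerator: 0.547 - 0.523 = 0.024
Denominator: 1 - 0.286081 = 0.713919
u = 0.024/0.713919 = 0.03362c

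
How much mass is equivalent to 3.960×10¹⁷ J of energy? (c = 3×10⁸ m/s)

From E = mc², we get m = E/c²
c² = (3×10⁸)² = 9×10¹⁶ m²/s²
m = 3.960×10¹⁷ / 9×10¹⁶ = 4.400 kg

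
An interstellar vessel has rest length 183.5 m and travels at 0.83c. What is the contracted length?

Proper length L₀ = 183.5 m
γ = 1/√(1 - 0.83²) = 1.793
L = L₀/γ = 183.5/1.793 = 102.3 m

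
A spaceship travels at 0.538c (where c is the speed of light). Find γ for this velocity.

v/c = 0.538, so (v/c)² = 0.289444
1 - (v/c)² = 0.710556
γ = 1/√(0.710556) = 1.186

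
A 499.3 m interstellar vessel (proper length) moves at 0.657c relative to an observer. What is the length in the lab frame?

Proper length L₀ = 499.3 m
γ = 1/√(1 - 0.657²) = 1.3265
L = L₀/γ = 499.3/1.3265 = 376.4 m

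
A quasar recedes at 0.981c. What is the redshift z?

β = 0.981
(1+β)/(1-β) = 1.981/0.019 = 104.26
√(104.26) = 10.211
z = 10.211 - 1 = 9.211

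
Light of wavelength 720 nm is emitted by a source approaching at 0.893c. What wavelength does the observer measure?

β = 0.893
Wavelength Doppler factor = √(0.107/1.893) = √(0.056524) = 0.23775
λ_obs = 720 × 0.23775 = 171.2 nm (blueshift)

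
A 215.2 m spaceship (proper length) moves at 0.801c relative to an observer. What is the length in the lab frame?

Proper length L₀ = 215.2 m
γ = 1/√(1 - 0.801²) = 1.6704
L = L₀/γ = 215.2/1.6704 = 128.8 m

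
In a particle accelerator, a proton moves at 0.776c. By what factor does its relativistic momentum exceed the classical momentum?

p_rel = γmv, p_class = mv
Ratio = γ = 1/√(1 - 0.776²)
= 1/√(0.397824) = 1.585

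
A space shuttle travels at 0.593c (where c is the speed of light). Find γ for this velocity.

v/c = 0.593, so (v/c)² = 0.351649
1 - (v/c)² = 0.648351
γ = 1/√(0.648351) = 1.242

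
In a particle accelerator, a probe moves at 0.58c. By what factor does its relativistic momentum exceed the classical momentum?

p_rel = γmv, p_class = mv
Ratio = γ = 1/√(1 - 0.58²)
= 1/√(0.6636) = 1.228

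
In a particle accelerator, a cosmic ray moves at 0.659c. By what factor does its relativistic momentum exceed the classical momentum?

p_rel = γmv, p_class = mv
Ratio = γ = 1/√(1 - 0.659²)
= 1/√(0.565719) = 1.330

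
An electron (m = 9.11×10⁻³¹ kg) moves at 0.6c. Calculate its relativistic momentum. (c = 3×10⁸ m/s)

γ = 1/√(1 - 0.6²) = 1.250
v = 0.6 × 3×10⁸ = 1.800×10⁸ m/s
p = γmv = 1.250 × 9.11×10⁻³¹ × 1.800×10⁸ = 2.050×10⁻²² kg·m/s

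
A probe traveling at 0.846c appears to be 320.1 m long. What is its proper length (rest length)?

Contracted length L = 320.1 m
γ = 1/√(1 - 0.846²) = 1.87553
L₀ = γL = 1.87553 × 320.1 = 600.4 m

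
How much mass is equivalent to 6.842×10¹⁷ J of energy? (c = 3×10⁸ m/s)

From E = mc², we get m = E/c²
c² = (3×10⁸)² = 9×10¹⁶ m²/s²
m = 6.842×10¹⁷ / 9×10¹⁶ = 7.602 kg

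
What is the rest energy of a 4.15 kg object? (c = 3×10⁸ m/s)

c² = (3×10⁸)² = 9.000×10¹⁶ m²/s²
E₀ = mc² = 4.15 × 9.000×10¹⁶ = 3.735×10¹⁷ J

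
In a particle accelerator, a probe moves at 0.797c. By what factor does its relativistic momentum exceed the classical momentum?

p_rel = γmv, p_class = mv
Ratio = γ = 1/√(1 - 0.797²)
= 1/√(0.364791) = 1.656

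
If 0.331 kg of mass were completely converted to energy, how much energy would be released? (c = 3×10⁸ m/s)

Using E = mc²:
c² = (3×10⁸)² = 9×10¹⁶ m²/s²
E = 0.331 × 9×10¹⁶ = 2.979×10¹⁶ J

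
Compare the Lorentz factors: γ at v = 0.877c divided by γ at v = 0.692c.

γ₁ = 1/√(1 - 0.877²) = 2.0812
γ₂ = 1/√(1 - 0.692²) = 1.3852
γ₁/γ₂ = 2.0812/1.3852 = 1.502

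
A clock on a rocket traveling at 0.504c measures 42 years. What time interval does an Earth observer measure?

Proper time Δt₀ = 42 years
γ = 1/√(1 - 0.504²) = 1.1578
Δt = γΔt₀ = 1.1578 × 42 = 48.63 years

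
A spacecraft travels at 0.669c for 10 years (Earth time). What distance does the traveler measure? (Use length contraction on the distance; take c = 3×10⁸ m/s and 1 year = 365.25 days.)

Earth distance: d = v × t = 0.669c × 10 yr = 6.3336×10¹⁶ m
γ = 1.3454
d' = d/γ = 6.3336×10¹⁶/1.3454 = 4.708×10¹⁶ m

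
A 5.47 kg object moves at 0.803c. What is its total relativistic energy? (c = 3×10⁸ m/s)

γ = 1/√(1 - 0.803²) = 1.6779
mc² = 5.47 × (3×10⁸)² = 4.923×10¹⁷ J
E = γmc² = 1.6779 × 4.923×10¹⁷ = 8.260×10¹⁷ J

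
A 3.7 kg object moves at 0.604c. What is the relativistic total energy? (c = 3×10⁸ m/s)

γ = 1/√(1 - 0.604²) = 1.2547
mc² = 3.7 × (3×10⁸)² = 3.330×10¹⁷ J
E = γmc² = 1.2547 × 3.330×10¹⁷ = 4.178×10¹⁷ J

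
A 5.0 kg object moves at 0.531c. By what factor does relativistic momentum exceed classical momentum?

p_rel = γmv, p_class = mv
Ratio = γ = 1/√(1 - 0.531²) = 1.180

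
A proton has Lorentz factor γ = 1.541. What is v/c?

From γ = 1/√(1 - v²/c²):
1/γ² = 1/1.541² = 0.42111
v²/c² = 1 - 0.42111 = 0.57889
v/c = √(0.57889) = 0.7608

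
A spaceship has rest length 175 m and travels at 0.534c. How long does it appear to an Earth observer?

Proper length L₀ = 175 m
γ = 1/√(1 - 0.534²) = 1.1828
L = L₀/γ = 175/1.1828 = 148.0 m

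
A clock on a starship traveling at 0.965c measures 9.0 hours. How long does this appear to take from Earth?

Proper time Δt₀ = 9.0 hours
γ = 1/√(1 - 0.965²) = 3.813
Δt = γΔt₀ = 3.813 × 9.0 = 34.32 hours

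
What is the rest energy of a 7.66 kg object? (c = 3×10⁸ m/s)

c² = (3×10⁸)² = 9.000×10¹⁶ m²/s²
E₀ = mc² = 7.66 × 9.000×10¹⁶ = 6.894×10¹⁷ J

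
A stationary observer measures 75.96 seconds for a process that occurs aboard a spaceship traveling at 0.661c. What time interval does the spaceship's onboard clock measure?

Dilated time Δt = 75.96 seconds
γ = 1/√(1 - 0.661²) = 1.3326
Δt₀ = Δt/γ = 75.96/1.3326 = 57.00 seconds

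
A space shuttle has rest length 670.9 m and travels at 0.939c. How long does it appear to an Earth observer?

Proper length L₀ = 670.9 m
γ = 1/√(1 - 0.939²) = 2.908
L = L₀/γ = 670.9/2.908 = 230.7 m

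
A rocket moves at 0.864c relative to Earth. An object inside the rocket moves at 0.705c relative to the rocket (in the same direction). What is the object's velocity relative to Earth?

u = (u' + v)/(1 + u'v/c²)
Numerator: 0.705 + 0.864 = 1.569
Denominator: 1 + 0.60912 = 1.60912
u = 1.569/1.60912 = 0.9751c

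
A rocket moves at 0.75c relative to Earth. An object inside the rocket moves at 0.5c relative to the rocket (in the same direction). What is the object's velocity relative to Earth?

u = (u' + v)/(1 + u'v/c²)
Numerator: 0.5 + 0.75 = 1.25
Denominator: 1 + 0.375 = 1.375
u = 1.25/1.375 = 0.9091c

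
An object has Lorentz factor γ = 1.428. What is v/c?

From γ = 1/√(1 - v²/c²):
1/γ² = 1/1.428² = 0.4904
v²/c² = 1 - 0.4904 = 0.5096
v/c = √(0.5096) = 0.7139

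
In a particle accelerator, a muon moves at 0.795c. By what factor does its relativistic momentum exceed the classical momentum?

p_rel = γmv, p_class = mv
Ratio = γ = 1/√(1 - 0.795²)
= 1/√(0.367975) = 1.649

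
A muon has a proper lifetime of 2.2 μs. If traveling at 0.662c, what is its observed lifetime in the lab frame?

Proper lifetime τ₀ = 2.2 μs
γ = 1/√(1 - 0.662²) = 1.334
τ = γτ₀ = 1.334 × 2.2 μs = 2.935 μs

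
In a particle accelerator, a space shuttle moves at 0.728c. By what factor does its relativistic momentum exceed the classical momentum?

p_rel = γmv, p_class = mv
Ratio = γ = 1/√(1 - 0.728²)
= 1/√(0.470016) = 1.459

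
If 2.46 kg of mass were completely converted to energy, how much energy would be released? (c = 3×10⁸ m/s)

Using E = mc²:
c² = (3×10⁸)² = 9×10¹⁶ m²/s²
E = 2.46 × 9×10¹⁶ = 2.214×10¹⁷ J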